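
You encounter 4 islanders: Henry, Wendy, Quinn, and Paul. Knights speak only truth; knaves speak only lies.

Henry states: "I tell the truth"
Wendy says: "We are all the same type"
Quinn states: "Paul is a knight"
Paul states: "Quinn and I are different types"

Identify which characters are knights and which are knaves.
Henry is a knight.
Wendy is a knave.
Quinn is a knave.
Paul is a knave.

Verification:
- Henry (knight) says "I tell the truth" - this is TRUE because Henry is a knight.
- Wendy (knave) says "We are all the same type" - this is FALSE (a lie) because Henry is a knight and Wendy, Quinn, and Paul are knaves.
- Quinn (knave) says "Paul is a knight" - this is FALSE (a lie) because Paul is a knave.
- Paul (knave) says "Quinn and I are different types" - this is FALSE (a lie) because Paul is a knave and Quinn is a knave.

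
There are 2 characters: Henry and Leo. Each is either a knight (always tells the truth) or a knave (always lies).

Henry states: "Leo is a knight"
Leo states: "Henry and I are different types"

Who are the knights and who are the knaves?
Henry is a knave.
Leo is a knave.

Verification:
- Henry (knave) says "Leo is a knight" - this is FALSE (a lie) because Leo is a knave.
- Leo (knave) says "Henry and I are different types" - this is FALSE (a lie) because Leo is a knave and Henry is a knave.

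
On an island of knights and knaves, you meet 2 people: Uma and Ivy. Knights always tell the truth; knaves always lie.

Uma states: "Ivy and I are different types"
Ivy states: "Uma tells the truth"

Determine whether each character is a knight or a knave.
Uma is a knave.
Ivy is a knave.

Verification:
- Uma (knave) says "Ivy and I are different types" - this is FALSE (a lie) because Uma is a knave and Ivy is a knave.
- Ivy (knave) says "Uma tells the truth" - this is FALSE (a lie) because Uma is a knave.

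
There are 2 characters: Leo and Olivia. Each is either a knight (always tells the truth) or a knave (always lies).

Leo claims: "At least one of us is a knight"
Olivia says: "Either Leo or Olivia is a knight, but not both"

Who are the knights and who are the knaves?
Leo is a knave.
Olivia is a knave.

Verification:
- Leo (knave) says "At least one of us is a knight" - this is FALSE (a lie) because no one is a knight.
- Olivia (knave) says "Either Leo or Olivia is a knight, but not both" - this is FALSE (a lie) because Leo is a knave and Olivia is a knave.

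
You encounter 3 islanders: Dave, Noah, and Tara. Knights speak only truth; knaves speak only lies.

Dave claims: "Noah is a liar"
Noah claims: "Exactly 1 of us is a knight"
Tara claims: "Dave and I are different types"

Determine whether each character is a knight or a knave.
Dave is a knave.
Noah is a knight.
Tara is a knave.

Verification:
- Dave (knave) says "Noah is a liar" - this is FALSE (a lie) because Noah is a knight.
- Noah (knight) says "Exactly 1 of us is a knight" - this is TRUE because there are 1 knights.
- Tara (knave) says "Dave and I are different types" - this is FALSE (a lie) because Tara is a knave and Dave is a knave.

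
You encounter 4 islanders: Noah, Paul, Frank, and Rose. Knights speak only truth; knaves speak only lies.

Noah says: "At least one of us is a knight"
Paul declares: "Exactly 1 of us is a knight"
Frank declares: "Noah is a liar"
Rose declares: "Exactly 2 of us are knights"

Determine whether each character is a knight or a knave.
Noah is a knight.
Paul is a knave.
Frank is a knave.
Rose is a knight.

Verification:
- Noah (knight) says "At least one of us is a knight" - this is TRUE because Noah and Rose are knights.
- Paul (knave) says "Exactly 1 of us is a knight" - this is FALSE (a lie) because there are 2 knights.
- Frank (knave) says "Noah is a liar" - this is FALSE (a lie) because Noah is a knight.
- Rose (knight) says "Exactly 2 of us are knights" - this is TRUE because there are 2 knights.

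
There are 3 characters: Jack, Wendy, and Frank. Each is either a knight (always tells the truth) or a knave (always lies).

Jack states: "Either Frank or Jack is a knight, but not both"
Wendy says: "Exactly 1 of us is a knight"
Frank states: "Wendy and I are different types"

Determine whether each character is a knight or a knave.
Jack is a knave.
Wendy is a knave.
Frank is a knave.

Verification:
- Jack (knave) says "Either Frank or Jack is a knight, but not both" - this is FALSE (a lie) because Frank is a knave and Jack is a knave.
- Wendy (knave) says "Exactly 1 of us is a knight" - this is FALSE (a lie) because there are 0 knights.
- Frank (knave) says "Wendy and I are different types" - this is FALSE (a lie) because Frank is a knave and Wendy is a knave.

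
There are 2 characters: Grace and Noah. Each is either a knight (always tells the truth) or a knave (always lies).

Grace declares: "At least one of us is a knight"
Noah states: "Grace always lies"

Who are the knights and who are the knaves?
Grace is a knight.
Noah is a knave.

Verification:
- Grace (knight) says "At least one of us is a knight" - this is TRUE because Grace is a knight.
- Noah (knave) says "Grace always lies" - this is FALSE (a lie) because Grace is a knight.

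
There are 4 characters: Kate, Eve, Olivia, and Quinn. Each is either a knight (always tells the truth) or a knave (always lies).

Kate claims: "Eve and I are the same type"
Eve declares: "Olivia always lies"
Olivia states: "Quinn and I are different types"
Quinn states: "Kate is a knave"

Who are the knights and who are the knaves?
Kate is a knight.
Eve is a knight.
Olivia is a knave.
Quinn is a knave.

Verification:
- Kate (knight) says "Eve and I are the same type" - this is TRUE because Kate is a knight and Eve is a knight.
- Eve (knight) says "Olivia always lies" - this is TRUE because Olivia is a knave.
- Olivia (knave) says "Quinn and I are different types" - this is FALSE (a lie) because Olivia is a knave and Quinn is a knave.
- Quinn (knave) says "Kate is a knave" - this is FALSE (a lie) because Kate is a knight.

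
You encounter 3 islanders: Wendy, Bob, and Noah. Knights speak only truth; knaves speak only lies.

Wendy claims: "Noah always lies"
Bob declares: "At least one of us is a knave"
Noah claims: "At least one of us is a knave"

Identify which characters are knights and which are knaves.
Wendy is a knave.
Bob is a knight.
Noah is a knight.

Verification:
- Wendy (knave) says "Noah always lies" - this is FALSE (a lie) because Noah is a knight.
- Bob (knight) says "At least one of us is a knave" - this is TRUE because Wendy is a knave.
- Noah (knight) says "At least one of us is a knave" - this is TRUE because Wendy is a knave.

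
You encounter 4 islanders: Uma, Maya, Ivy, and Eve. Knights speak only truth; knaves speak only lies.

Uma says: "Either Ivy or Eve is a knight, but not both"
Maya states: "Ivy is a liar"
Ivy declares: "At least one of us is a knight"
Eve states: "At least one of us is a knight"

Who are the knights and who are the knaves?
Uma is a knave.
Maya is a knave.
Ivy is a knight.
Eve is a knight.

Verification:
- Uma (knave) says "Either Ivy or Eve is a knight, but not both" - this is FALSE (a lie) because Ivy is a knight and Eve is a knight.
- Maya (knave) says "Ivy is a liar" - this is FALSE (a lie) because Ivy is a knight.
- Ivy (knight) says "At least one of us is a knight" - this is TRUE because Ivy and Eve are knights.
- Eve (knight) says "At least one of us is a knight" - this is TRUE because Ivy and Eve are knights.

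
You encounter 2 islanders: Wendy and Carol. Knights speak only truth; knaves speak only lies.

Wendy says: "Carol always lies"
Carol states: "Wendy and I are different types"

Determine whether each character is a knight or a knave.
Wendy is a knave.
Carol is a knight.

Verification:
- Wendy (knave) says "Carol always lies" - this is FALSE (a lie) because Carol is a knight.
- Carol (knight) says "Wendy and I are different types" - this is TRUE because Carol is a knight and Wendy is a knave.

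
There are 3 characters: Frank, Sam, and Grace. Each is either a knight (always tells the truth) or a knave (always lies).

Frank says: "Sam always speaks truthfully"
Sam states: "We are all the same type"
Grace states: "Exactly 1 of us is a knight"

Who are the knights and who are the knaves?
Frank is a knave.
Sam is a knave.
Grace is a knight.

Verification:
- Frank (knave) says "Sam always speaks truthfully" - this is FALSE (a lie) because Sam is a knave.
- Sam (knave) says "We are all the same type" - this is FALSE (a lie) because Grace is a knight and Frank and Sam are knaves.
- Grace (knight) says "Exactly 1 of us is a knight" - this is TRUE because there are 1 knights.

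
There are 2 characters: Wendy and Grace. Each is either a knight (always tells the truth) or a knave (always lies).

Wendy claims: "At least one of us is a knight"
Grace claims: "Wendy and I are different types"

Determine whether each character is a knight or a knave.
Wendy is a knave.
Grace is a knave.

Verification:
- Wendy (knave) says "At least one of us is a knight" - this is FALSE (a lie) because no one is a knight.
- Grace (knave) says "Wendy and I are different types" - this is FALSE (a lie) because Grace is a knave and Wendy is a knave.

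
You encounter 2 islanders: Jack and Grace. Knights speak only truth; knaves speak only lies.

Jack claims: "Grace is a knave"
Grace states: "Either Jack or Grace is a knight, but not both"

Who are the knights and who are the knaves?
Jack is a knave.
Grace is a knight.

Verification:
- Jack (knave) says "Grace is a knave" - this is FALSE (a lie) because Grace is a knight.
- Grace (knight) says "Either Jack or Grace is a knight, but not both" - this is TRUE because Jack is a knave and Grace is a knight.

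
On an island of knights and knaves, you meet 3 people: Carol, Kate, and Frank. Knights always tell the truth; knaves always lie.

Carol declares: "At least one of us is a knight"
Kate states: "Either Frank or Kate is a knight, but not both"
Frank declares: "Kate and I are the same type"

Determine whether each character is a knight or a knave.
Carol is a knight.
Kate is a knight.
Frank is a knave.

Verification:
- Carol (knight) says "At least one of us is a knight" - this is TRUE because Carol and Kate are knights.
- Kate (knight) says "Either Frank or Kate is a knight, but not both" - this is TRUE because Frank is a knave and Kate is a knight.
- Frank (knave) says "Kate and I are the same type" - this is FALSE (a lie) because Frank is a knave and Kate is a knight.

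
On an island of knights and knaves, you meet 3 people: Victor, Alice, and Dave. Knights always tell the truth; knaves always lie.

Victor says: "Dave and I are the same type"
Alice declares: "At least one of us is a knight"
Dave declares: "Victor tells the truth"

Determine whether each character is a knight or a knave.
Victor is a knight.
Alice is a knight.
Dave is a knight.

Verification:
- Victor (knight) says "Dave and I are the same type" - this is TRUE because Victor is a knight and Dave is a knight.
- Alice (knight) says "At least one of us is a knight" - this is TRUE because Victor, Alice, and Dave are knights.
- Dave (knight) says "Victor tells the truth" - this is TRUE because Victor is a knight.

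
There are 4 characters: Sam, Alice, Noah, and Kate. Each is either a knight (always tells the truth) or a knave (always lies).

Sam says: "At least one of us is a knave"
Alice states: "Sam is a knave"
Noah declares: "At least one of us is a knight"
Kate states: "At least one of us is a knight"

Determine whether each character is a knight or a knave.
Sam is a knight.
Alice is a knave.
Noah is a knight.
Kate is a knight.

Verification:
- Sam (knight) says "At least one of us is a knave" - this is TRUE because Alice is a knave.
- Alice (knave) says "Sam is a knave" - this is FALSE (a lie) because Sam is a knight.
- Noah (knight) says "At least one of us is a knight" - this is TRUE because Sam, Noah, and Kate are knights.
- Kate (knight) says "At least one of us is a knight" - this is TRUE because Sam, Noah, and Kate are knights.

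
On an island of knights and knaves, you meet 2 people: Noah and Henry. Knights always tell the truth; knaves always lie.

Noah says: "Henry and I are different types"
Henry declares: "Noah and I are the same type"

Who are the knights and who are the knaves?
Noah is a knight.
Henry is a knave.

Verification:
- Noah (knight) says "Henry and I are different types" - this is TRUE because Noah is a knight and Henry is a knave.
- Henry (knave) says "Noah and I are the same type" - this is FALSE (a lie) because Henry is a knave and Noah is a knight.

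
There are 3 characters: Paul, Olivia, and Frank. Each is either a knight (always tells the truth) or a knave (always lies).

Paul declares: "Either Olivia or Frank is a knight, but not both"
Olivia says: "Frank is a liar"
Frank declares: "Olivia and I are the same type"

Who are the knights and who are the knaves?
Paul is a knight.
Olivia is a knight.
Frank is a knave.

Verification:
- Paul (knight) says "Either Olivia or Frank is a knight, but not both" - this is TRUE because Olivia is a knight and Frank is a knave.
- Olivia (knight) says "Frank is a liar" - this is TRUE because Frank is a knave.
- Frank (knave) says "Olivia and I are the same type" - this is FALSE (a lie) because Frank is a knave and Olivia is a knight.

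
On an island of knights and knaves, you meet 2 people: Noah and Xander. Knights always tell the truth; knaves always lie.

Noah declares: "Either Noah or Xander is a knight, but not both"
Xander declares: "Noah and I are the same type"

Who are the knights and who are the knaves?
Noah is a knight.
Xander is a knave.

Verification:
- Noah (knight) says "Either Noah or Xander is a knight, but not both" - this is TRUE because Noah is a knight and Xander is a knave.
- Xander (knave) says "Noah and I are the same type" - this is FALSE (a lie) because Xander is a knave and Noah is a knight.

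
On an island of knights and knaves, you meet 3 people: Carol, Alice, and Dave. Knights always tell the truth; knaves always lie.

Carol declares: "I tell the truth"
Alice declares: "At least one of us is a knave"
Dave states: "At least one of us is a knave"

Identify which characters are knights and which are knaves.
Carol is a knave.
Alice is a knight.
Dave is a knight.

Verification:
- Carol (knave) says "I tell the truth" - this is FALSE (a lie) because Carol is a knave.
- Alice (knight) says "At least one of us is a knave" - this is TRUE because Carol is a knave.
- Dave (knight) says "At least one of us is a knave" - this is TRUE because Carol is a knave.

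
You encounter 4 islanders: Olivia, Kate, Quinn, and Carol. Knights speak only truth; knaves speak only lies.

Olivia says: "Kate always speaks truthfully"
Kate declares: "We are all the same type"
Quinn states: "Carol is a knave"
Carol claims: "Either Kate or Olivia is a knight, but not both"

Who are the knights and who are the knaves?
Olivia is a knave.
Kate is a knave.
Quinn is a knight.
Carol is a knave.

Verification:
- Olivia (knave) says "Kate always speaks truthfully" - this is FALSE (a lie) because Kate is a knave.
- Kate (knave) says "We are all the same type" - this is FALSE (a lie) because Quinn is a knight and Olivia, Kate, and Carol are knaves.
- Quinn (knight) says "Carol is a knave" - this is TRUE because Carol is a knave.
- Carol (knave) says "Either Kate or Olivia is a knight, but not both" - this is FALSE (a lie) because Kate is a knave and Olivia is a knave.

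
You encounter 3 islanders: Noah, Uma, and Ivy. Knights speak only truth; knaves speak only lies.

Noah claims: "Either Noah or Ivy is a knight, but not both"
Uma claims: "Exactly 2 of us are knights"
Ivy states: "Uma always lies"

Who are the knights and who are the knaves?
Noah is a knight.
Uma is a knight.
Ivy is a knave.

Verification:
- Noah (knight) says "Either Noah or Ivy is a knight, but not both" - this is TRUE because Noah is a knight and Ivy is a knave.
- Uma (knight) says "Exactly 2 of us are knights" - this is TRUE because there are 2 knights.
- Ivy (knave) says "Uma always lies" - this is FALSE (a lie) because Uma is a knight.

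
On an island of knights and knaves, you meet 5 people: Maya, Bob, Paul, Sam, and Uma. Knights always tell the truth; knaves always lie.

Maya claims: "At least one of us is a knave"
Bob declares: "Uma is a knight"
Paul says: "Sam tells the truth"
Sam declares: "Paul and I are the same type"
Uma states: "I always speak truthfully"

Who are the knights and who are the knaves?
Maya is a knight.
Bob is a knave.
Paul is a knight.
Sam is a knight.
Uma is a knave.

Verification:
- Maya (knight) says "At least one of us is a knave" - this is TRUE because Bob and Uma are knaves.
- Bob (knave) says "Uma is a knight" - this is FALSE (a lie) because Uma is a knave.
- Paul (knight) says "Sam tells the truth" - this is TRUE because Sam is a knight.
- Sam (knight) says "Paul and I are the same type" - this is TRUE because Sam is a knight and Paul is a knight.
- Uma (knave) says "I always speak truthfully" - this is FALSE (a lie) because Uma is a knave.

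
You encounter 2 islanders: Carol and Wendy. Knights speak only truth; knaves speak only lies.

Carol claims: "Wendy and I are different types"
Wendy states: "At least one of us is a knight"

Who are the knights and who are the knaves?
Carol is a knave.
Wendy is a knave.

Verification:
- Carol (knave) says "Wendy and I are different types" - this is FALSE (a lie) because Carol is a knave and Wendy is a knave.
- Wendy (knave) says "At least one of us is a knight" - this is FALSE (a lie) because no one is a knight.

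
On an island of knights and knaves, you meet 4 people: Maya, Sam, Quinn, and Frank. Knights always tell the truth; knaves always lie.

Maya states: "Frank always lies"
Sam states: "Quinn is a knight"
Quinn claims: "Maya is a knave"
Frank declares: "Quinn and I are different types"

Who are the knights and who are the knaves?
Maya is a knight.
Sam is a knave.
Quinn is a knave.
Frank is a knave.

Verification:
- Maya (knight) says "Frank always lies" - this is TRUE because Frank is a knave.
- Sam (knave) says "Quinn is a knight" - this is FALSE (a lie) because Quinn is a knave.
- Quinn (knave) says "Maya is a knave" - this is FALSE (a lie) because Maya is a knight.
- Frank (knave) says "Quinn and I are different types" - this is FALSE (a lie) because Frank is a knave and Quinn is a knave.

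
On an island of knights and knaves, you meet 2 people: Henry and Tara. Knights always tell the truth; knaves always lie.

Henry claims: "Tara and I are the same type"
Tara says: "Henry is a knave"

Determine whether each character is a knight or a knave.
Henry is a knave.
Tara is a knight.

Verification:
- Henry (knave) says "Tara and I are the same type" - this is FALSE (a lie) because Henry is a knave and Tara is a knight.
- Tara (knight) says "Henry is a knave" - this is TRUE because Henry is a knave.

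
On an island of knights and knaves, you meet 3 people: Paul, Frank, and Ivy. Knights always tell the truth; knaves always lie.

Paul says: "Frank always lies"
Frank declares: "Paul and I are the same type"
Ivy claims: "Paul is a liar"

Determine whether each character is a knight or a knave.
Paul is a knight.
Frank is a knave.
Ivy is a knave.

Verification:
- Paul (knight) says "Frank always lies" - this is TRUE because Frank is a knave.
- Frank (knave) says "Paul and I are the same type" - this is FALSE (a lie) because Frank is a knave and Paul is a knight.
- Ivy (knave) says "Paul is a liar" - this is FALSE (a lie) because Paul is a knight.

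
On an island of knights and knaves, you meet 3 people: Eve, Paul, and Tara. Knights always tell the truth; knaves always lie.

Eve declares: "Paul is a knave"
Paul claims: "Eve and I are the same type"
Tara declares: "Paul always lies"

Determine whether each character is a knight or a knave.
Eve is a knight.
Paul is a knave.
Tara is a knight.

Verification:
- Eve (knight) says "Paul is a knave" - this is TRUE because Paul is a knave.
- Paul (knave) says "Eve and I are the same type" - this is FALSE (a lie) because Paul is a knave and Eve is a knight.
- Tara (knight) says "Paul always lies" - this is TRUE because Paul is a knave.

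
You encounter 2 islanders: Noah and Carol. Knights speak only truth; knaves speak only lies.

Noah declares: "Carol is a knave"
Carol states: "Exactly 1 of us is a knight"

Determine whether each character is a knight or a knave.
Noah is a knave.
Carol is a knight.

Verification:
- Noah (knave) says "Carol is a knave" - this is FALSE (a lie) because Carol is a knight.
- Carol (knight) says "Exactly 1 of us is a knight" - this is TRUE because there are 1 knights.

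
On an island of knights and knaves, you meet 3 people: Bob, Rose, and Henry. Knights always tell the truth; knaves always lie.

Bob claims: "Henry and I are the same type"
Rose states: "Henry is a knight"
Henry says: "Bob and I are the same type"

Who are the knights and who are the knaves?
Bob is a knight.
Rose is a knight.
Henry is a knight.

Verification:
- Bob (knight) says "Henry and I are the same type" - this is TRUE because Bob is a knight and Henry is a knight.
- Rose (knight) says "Henry is a knight" - this is TRUE because Henry is a knight.
- Henry (knight) says "Bob and I are the same type" - this is TRUE because Henry is a knight and Bob is a knight.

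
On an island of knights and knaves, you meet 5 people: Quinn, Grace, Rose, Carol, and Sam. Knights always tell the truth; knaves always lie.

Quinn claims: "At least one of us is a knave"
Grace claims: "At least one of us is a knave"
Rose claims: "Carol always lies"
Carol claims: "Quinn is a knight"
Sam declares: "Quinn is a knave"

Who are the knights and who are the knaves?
Quinn is a knight.
Grace is a knight.
Rose is a knave.
Carol is a knight.
Sam is a knave.

Verification:
- Quinn (knight) says "At least one of us is a knave" - this is TRUE because Rose and Sam are knaves.
- Grace (knight) says "At least one of us is a knave" - this is TRUE because Rose and Sam are knaves.
- Rose (knave) says "Carol always lies" - this is FALSE (a lie) because Carol is a knight.
- Carol (knight) says "Quinn is a knight" - this is TRUE because Quinn is a knight.
- Sam (knave) says "Quinn is a knave" - this is FALSE (a lie) because Quinn is a knight.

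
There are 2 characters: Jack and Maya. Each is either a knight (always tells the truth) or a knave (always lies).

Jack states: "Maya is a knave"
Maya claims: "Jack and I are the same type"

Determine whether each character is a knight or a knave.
Jack is a knight.
Maya is a knave.

Verification:
- Jack (knight) says "Maya is a knave" - this is TRUE because Maya is a knave.
- Maya (knave) says "Jack and I are the same type" - this is FALSE (a lie) because Maya is a knave and Jack is a knight.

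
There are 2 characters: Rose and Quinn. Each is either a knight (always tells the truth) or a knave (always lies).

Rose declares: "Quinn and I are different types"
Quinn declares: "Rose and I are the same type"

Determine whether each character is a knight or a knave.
Rose is a knight.
Quinn is a knave.

Verification:
- Rose (knight) says "Quinn and I are different types" - this is TRUE because Rose is a knight and Quinn is a knave.
- Quinn (knave) says "Rose and I are the same type" - this is FALSE (a lie) because Quinn is a knave and Rose is a knight.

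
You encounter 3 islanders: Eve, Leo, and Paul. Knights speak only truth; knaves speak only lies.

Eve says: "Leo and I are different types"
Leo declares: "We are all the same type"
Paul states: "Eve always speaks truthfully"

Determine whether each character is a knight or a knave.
Eve is a knight.
Leo is a knave.
Paul is a knight.

Verification:
- Eve (knight) says "Leo and I are different types" - this is TRUE because Eve is a knight and Leo is a knave.
- Leo (knave) says "We are all the same type" - this is FALSE (a lie) because Eve and Paul are knights and Leo is a knave.
- Paul (knight) says "Eve always speaks truthfully" - this is TRUE because Eve is a knight.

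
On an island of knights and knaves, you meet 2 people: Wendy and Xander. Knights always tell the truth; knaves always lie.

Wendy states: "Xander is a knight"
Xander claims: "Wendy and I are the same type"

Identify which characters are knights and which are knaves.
Wendy is a knight.
Xander is a knight.

Verification:
- Wendy (knight) says "Xander is a knight" - this is TRUE because Xander is a knight.
- Xander (knight) says "Wendy and I are the same type" - this is TRUE because Xander is a knight and Wendy is a knight.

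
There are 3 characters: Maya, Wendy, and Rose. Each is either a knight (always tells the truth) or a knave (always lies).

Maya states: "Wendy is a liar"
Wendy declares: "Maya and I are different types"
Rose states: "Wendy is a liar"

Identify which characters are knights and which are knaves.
Maya is a knave.
Wendy is a knight.
Rose is a knave.

Verification:
- Maya (knave) says "Wendy is a liar" - this is FALSE (a lie) because Wendy is a knight.
- Wendy (knight) says "Maya and I are different types" - this is TRUE because Wendy is a knight and Maya is a knave.
- Rose (knave) says "Wendy is a liar" - this is FALSE (a lie) because Wendy is a knight.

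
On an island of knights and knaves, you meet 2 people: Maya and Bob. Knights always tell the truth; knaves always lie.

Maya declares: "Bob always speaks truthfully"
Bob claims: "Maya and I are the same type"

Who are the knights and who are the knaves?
Maya is a knight.
Bob is a knight.

Verification:
- Maya (knight) says "Bob always speaks truthfully" - this is TRUE because Bob is a knight.
- Bob (knight) says "Maya and I are the same type" - this is TRUE because Bob is a knight and Maya is a knight.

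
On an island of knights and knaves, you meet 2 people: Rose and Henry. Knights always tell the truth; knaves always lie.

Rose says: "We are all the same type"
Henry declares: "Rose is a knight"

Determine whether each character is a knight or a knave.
Rose is a knight.
Henry is a knight.

Verification:
- Rose (knight) says "We are all the same type" - this is TRUE because Rose and Henry are knights.
- Henry (knight) says "Rose is a knight" - this is TRUE because Rose is a knight.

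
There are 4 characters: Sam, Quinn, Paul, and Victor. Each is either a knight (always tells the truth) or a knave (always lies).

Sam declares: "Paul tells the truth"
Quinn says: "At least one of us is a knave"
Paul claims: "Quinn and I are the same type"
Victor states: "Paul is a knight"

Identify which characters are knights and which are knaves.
Sam is a knave.
Quinn is a knight.
Paul is a knave.
Victor is a knave.

Verification:
- Sam (knave) says "Paul tells the truth" - this is FALSE (a lie) because Paul is a knave.
- Quinn (knight) says "At least one of us is a knave" - this is TRUE because Sam, Paul, and Victor are knaves.
- Paul (knave) says "Quinn and I are the same type" - this is FALSE (a lie) because Paul is a knave and Quinn is a knight.
- Victor (knave) says "Paul is a knight" - this is FALSE (a lie) because Paul is a knave.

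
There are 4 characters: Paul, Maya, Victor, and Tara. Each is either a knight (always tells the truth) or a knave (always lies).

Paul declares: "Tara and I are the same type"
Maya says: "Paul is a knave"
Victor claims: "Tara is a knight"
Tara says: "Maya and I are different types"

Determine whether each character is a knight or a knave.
Paul is a knight.
Maya is a knave.
Victor is a knight.
Tara is a knight.

Verification:
- Paul (knight) says "Tara and I are the same type" - this is TRUE because Paul is a knight and Tara is a knight.
- Maya (knave) says "Paul is a knave" - this is FALSE (a lie) because Paul is a knight.
- Victor (knight) says "Tara is a knight" - this is TRUE because Tara is a knight.
- Tara (knight) says "Maya and I are different types" - this is TRUE because Tara is a knight and Maya is a knave.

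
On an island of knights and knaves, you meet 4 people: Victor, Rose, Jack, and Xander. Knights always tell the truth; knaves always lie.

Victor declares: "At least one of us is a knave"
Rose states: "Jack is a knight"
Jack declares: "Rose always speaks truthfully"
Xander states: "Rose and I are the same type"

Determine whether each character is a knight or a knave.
Victor is a knight.
Rose is a knight.
Jack is a knight.
Xander is a knave.

Verification:
- Victor (knight) says "At least one of us is a knave" - this is TRUE because Xander is a knave.
- Rose (knight) says "Jack is a knight" - this is TRUE because Jack is a knight.
- Jack (knight) says "Rose always speaks truthfully" - this is TRUE because Rose is a knight.
- Xander (knave) says "Rose and I are the same type" - this is FALSE (a lie) because Xander is a knave and Rose is a knight.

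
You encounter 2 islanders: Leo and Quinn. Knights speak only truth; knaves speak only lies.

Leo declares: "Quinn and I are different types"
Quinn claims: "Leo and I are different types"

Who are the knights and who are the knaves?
Leo is a knave.
Quinn is a knave.

Verification:
- Leo (knave) says "Quinn and I are different types" - this is FALSE (a lie) because Leo is a knave and Quinn is a knave.
- Quinn (knave) says "Leo and I are different types" - this is FALSE (a lie) because Quinn is a knave and Leo is a knave.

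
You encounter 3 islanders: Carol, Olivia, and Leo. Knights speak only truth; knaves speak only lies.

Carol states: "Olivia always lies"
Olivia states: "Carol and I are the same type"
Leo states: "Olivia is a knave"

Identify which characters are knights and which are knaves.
Carol is a knight.
Olivia is a knave.
Leo is a knight.

Verification:
- Carol (knight) says "Olivia always lies" - this is TRUE because Olivia is a knave.
- Olivia (knave) says "Carol and I are the same type" - this is FALSE (a lie) because Olivia is a knave and Carol is a knight.
- Leo (knight) says "Olivia is a knave" - this is TRUE because Olivia is a knave.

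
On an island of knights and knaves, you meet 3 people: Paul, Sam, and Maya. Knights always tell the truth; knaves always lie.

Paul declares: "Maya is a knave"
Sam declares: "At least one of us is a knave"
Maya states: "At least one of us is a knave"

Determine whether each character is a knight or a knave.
Paul is a knave.
Sam is a knight.
Maya is a knight.

Verification:
- Paul (knave) says "Maya is a knave" - this is FALSE (a lie) because Maya is a knight.
- Sam (knight) says "At least one of us is a knave" - this is TRUE because Paul is a knave.
- Maya (knight) says "At least one of us is a knave" - this is TRUE because Paul is a knave.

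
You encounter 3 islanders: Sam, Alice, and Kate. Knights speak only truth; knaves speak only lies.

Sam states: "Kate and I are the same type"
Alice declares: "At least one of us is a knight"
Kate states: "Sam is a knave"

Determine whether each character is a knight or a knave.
Sam is a knave.
Alice is a knight.
Kate is a knight.

Verification:
- Sam (knave) says "Kate and I are the same type" - this is FALSE (a lie) because Sam is a knave and Kate is a knight.
- Alice (knight) says "At least one of us is a knight" - this is TRUE because Alice and Kate are knights.
- Kate (knight) says "Sam is a knave" - this is TRUE because Sam is a knave.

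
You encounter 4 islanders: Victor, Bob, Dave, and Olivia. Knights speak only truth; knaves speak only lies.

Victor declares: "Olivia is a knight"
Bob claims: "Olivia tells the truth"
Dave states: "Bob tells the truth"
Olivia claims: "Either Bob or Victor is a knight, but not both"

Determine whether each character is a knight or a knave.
Victor is a knave.
Bob is a knave.
Dave is a knave.
Olivia is a knave.

Verification:
- Victor (knave) says "Olivia is a knight" - this is FALSE (a lie) because Olivia is a knave.
- Bob (knave) says "Olivia tells the truth" - this is FALSE (a lie) because Olivia is a knave.
- Dave (knave) says "Bob tells the truth" - this is FALSE (a lie) because Bob is a knave.
- Olivia (knave) says "Either Bob or Victor is a knight, but not both" - this is FALSE (a lie) because Bob is a knave and Victor is a knave.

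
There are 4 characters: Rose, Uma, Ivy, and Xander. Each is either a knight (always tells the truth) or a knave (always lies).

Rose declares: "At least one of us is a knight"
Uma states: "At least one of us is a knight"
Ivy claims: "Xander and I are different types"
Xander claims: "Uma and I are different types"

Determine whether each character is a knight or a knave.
Rose is a knave.
Uma is a knave.
Ivy is a knave.
Xander is a knave.

Verification:
- Rose (knave) says "At least one of us is a knight" - this is FALSE (a lie) because no one is a knight.
- Uma (knave) says "At least one of us is a knight" - this is FALSE (a lie) because no one is a knight.
- Ivy (knave) says "Xander and I are different types" - this is FALSE (a lie) because Ivy is a knave and Xander is a knave.
- Xander (knave) says "Uma and I are different types" - this is FALSE (a lie) because Xander is a knave and Uma is a knave.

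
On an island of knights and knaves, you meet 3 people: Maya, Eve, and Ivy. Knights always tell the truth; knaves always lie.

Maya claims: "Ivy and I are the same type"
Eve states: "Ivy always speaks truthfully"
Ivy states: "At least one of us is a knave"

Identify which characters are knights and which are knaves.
Maya is a knave.
Eve is a knight.
Ivy is a knight.

Verification:
- Maya (knave) says "Ivy and I are the same type" - this is FALSE (a lie) because Maya is a knave and Ivy is a knight.
- Eve (knight) says "Ivy always speaks truthfully" - this is TRUE because Ivy is a knight.
- Ivy (knight) says "At least one of us is a knave" - this is TRUE because Maya is a knave.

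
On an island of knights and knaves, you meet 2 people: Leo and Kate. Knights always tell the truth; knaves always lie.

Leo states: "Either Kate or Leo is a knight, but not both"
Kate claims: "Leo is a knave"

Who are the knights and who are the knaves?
Leo is a knight.
Kate is a knave.

Verification:
- Leo (knight) says "Either Kate or Leo is a knight, but not both" - this is TRUE because Kate is a knave and Leo is a knight.
- Kate (knave) says "Leo is a knave" - this is FALSE (a lie) because Leo is a knight.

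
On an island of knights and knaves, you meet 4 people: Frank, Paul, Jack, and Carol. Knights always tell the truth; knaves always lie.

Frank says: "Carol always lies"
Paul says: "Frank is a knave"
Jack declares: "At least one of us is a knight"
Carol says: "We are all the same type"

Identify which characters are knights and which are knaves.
Frank is a knight.
Paul is a knave.
Jack is a knight.
Carol is a knave.

Verification:
- Frank (knight) says "Carol always lies" - this is TRUE because Carol is a knave.
- Paul (knave) says "Frank is a knave" - this is FALSE (a lie) because Frank is a knight.
- Jack (knight) says "At least one of us is a knight" - this is TRUE because Frank and Jack are knights.
- Carol (knave) says "We are all the same type" - this is FALSE (a lie) because Frank and Jack are knights and Paul and Carol are knaves.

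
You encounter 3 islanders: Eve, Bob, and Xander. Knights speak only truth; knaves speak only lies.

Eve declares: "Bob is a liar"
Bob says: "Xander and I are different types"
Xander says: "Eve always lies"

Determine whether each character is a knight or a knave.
Eve is a knight.
Bob is a knave.
Xander is a knave.

Verification:
- Eve (knight) says "Bob is a liar" - this is TRUE because Bob is a knave.
- Bob (knave) says "Xander and I are different types" - this is FALSE (a lie) because Bob is a knave and Xander is a knave.
- Xander (knave) says "Eve always lies" - this is FALSE (a lie) because Eve is a knight.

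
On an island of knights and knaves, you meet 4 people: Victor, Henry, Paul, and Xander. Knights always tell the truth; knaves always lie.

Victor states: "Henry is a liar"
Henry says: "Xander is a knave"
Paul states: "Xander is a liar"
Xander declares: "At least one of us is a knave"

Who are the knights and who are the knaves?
Victor is a knight.
Henry is a knave.
Paul is a knave.
Xander is a knight.

Verification:
- Victor (knight) says "Henry is a liar" - this is TRUE because Henry is a knave.
- Henry (knave) says "Xander is a knave" - this is FALSE (a lie) because Xander is a knight.
- Paul (knave) says "Xander is a liar" - this is FALSE (a lie) because Xander is a knight.
- Xander (knight) says "At least one of us is a knave" - this is TRUE because Henry and Paul are knaves.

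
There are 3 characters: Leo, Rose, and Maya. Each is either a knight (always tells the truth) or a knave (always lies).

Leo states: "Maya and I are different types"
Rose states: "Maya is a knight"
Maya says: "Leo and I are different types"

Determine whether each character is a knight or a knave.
Leo is a knave.
Rose is a knave.
Maya is a knave.

Verification:
- Leo (knave) says "Maya and I are different types" - this is FALSE (a lie) because Leo is a knave and Maya is a knave.
- Rose (knave) says "Maya is a knight" - this is FALSE (a lie) because Maya is a knave.
- Maya (knave) says "Leo and I are different types" - this is FALSE (a lie) because Maya is a knave and Leo is a knave.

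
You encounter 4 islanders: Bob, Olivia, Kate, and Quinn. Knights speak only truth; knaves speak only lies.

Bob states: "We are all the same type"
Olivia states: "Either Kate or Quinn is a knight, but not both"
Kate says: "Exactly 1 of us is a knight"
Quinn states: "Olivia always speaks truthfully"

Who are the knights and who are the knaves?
Bob is a knave.
Olivia is a knight.
Kate is a knave.
Quinn is a knight.

Verification:
- Bob (knave) says "We are all the same type" - this is FALSE (a lie) because Olivia and Quinn are knights and Bob and Kate are knaves.
- Olivia (knight) says "Either Kate or Quinn is a knight, but not both" - this is TRUE because Kate is a knave and Quinn is a knight.
- Kate (knave) says "Exactly 1 of us is a knight" - this is FALSE (a lie) because there are 2 knights.
- Quinn (knight) says "Olivia always speaks truthfully" - this is TRUE because Olivia is a knight.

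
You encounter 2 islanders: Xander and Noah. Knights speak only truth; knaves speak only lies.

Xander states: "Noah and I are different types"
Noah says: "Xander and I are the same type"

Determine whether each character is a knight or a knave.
Xander is a knight.
Noah is a knave.

Verification:
- Xander (knight) says "Noah and I are different types" - this is TRUE because Xander is a knight and Noah is a knave.
- Noah (knave) says "Xander and I are the same type" - this is FALSE (a lie) because Noah is a knave and Xander is a knight.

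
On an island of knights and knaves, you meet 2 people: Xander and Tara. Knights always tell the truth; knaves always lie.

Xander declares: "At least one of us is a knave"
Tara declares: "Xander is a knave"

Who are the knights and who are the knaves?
Xander is a knight.
Tara is a knave.

Verification:
- Xander (knight) says "At least one of us is a knave" - this is TRUE because Tara is a knave.
- Tara (knave) says "Xander is a knave" - this is FALSE (a lie) because Xander is a knight.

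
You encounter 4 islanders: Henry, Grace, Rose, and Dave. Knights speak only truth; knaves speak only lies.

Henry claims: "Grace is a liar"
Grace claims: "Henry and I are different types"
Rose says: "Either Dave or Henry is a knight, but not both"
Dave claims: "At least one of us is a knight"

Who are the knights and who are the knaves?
Henry is a knave.
Grace is a knight.
Rose is a knight.
Dave is a knight.

Verification:
- Henry (knave) says "Grace is a liar" - this is FALSE (a lie) because Grace is a knight.
- Grace (knight) says "Henry and I are different types" - this is TRUE because Grace is a knight and Henry is a knave.
- Rose (knight) says "Either Dave or Henry is a knight, but not both" - this is TRUE because Dave is a knight and Henry is a knave.
- Dave (knight) says "At least one of us is a knight" - this is TRUE because Grace, Rose, and Dave are knights.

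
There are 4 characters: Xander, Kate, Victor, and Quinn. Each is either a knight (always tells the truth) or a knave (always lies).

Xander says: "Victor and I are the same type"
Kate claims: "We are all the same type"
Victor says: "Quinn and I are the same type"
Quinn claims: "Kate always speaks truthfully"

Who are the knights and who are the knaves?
Xander is a knight.
Kate is a knight.
Victor is a knight.
Quinn is a knight.

Verification:
- Xander (knight) says "Victor and I are the same type" - this is TRUE because Xander is a knight and Victor is a knight.
- Kate (knight) says "We are all the same type" - this is TRUE because Xander, Kate, Victor, and Quinn are knights.
- Victor (knight) says "Quinn and I are the same type" - this is TRUE because Victor is a knight and Quinn is a knight.
- Quinn (knight) says "Kate always speaks truthfully" - this is TRUE because Kate is a knight.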